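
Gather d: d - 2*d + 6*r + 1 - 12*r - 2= -d - 6*r - 1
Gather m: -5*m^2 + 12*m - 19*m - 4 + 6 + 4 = -5*m^2 - 7*m + 6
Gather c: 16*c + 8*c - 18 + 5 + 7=24*c - 6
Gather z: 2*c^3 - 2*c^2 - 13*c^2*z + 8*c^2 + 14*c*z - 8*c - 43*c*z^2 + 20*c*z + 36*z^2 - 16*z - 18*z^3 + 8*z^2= 2*c^3 + 6*c^2 - 8*c - 18*z^3 + z^2*(44 - 43*c) + z*(-13*c^2 + 34*c - 16)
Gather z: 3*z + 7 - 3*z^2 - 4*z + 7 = -3*z^2 - z + 14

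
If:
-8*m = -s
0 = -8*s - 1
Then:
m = -1/64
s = -1/8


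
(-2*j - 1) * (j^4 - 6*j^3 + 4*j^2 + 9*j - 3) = -2*j^5 + 11*j^4 - 2*j^3 - 22*j^2 - 3*j + 3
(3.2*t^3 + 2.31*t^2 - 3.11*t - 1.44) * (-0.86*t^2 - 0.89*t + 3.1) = -2.752*t^5 - 4.8346*t^4 + 10.5387*t^3 + 11.1673*t^2 - 8.3594*t - 4.464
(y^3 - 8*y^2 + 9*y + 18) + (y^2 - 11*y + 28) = y^3 - 7*y^2 - 2*y + 46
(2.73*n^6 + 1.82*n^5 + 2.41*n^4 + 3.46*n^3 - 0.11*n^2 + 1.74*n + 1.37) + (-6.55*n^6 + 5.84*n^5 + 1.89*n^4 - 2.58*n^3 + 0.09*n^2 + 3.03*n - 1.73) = -3.82*n^6 + 7.66*n^5 + 4.3*n^4 + 0.88*n^3 - 0.02*n^2 + 4.77*n - 0.36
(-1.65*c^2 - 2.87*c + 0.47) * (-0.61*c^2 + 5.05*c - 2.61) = 1.0065*c^4 - 6.5818*c^3 - 10.4737*c^2 + 9.8642*c - 1.2267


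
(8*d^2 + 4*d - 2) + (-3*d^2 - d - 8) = 5*d^2 + 3*d - 10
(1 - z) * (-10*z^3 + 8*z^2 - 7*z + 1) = 10*z^4 - 18*z^3 + 15*z^2 - 8*z + 1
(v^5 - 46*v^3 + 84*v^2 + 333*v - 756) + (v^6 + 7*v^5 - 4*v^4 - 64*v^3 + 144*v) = v^6 + 8*v^5 - 4*v^4 - 110*v^3 + 84*v^2 + 477*v - 756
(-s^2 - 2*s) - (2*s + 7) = -s^2 - 4*s - 7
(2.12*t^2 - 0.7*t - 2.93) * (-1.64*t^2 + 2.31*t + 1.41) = -3.4768*t^4 + 6.0452*t^3 + 6.1774*t^2 - 7.7553*t - 4.1313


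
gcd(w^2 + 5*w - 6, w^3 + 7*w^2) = 1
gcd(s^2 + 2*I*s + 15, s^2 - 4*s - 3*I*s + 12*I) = s - 3*I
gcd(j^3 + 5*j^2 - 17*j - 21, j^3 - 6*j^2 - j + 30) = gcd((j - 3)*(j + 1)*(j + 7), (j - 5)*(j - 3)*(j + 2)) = j - 3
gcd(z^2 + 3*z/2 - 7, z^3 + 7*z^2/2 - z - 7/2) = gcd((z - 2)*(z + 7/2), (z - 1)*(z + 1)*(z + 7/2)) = z + 7/2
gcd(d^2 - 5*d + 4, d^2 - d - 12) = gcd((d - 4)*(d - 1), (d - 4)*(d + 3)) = d - 4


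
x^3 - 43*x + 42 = (x - 6)*(x - 1)*(x + 7)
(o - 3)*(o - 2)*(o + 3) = o^3 - 2*o^2 - 9*o + 18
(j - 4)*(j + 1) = j^2 - 3*j - 4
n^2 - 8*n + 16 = (n - 4)^2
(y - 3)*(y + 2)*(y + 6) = y^3 + 5*y^2 - 12*y - 36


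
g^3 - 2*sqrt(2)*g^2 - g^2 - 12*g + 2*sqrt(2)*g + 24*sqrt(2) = (g - 4)*(g + 3)*(g - 2*sqrt(2))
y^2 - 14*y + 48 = (y - 8)*(y - 6)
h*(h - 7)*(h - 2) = h^3 - 9*h^2 + 14*h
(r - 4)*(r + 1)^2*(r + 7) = r^4 + 5*r^3 - 21*r^2 - 53*r - 28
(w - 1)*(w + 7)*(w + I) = w^3 + 6*w^2 + I*w^2 - 7*w + 6*I*w - 7*I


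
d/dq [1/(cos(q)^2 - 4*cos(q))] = 2*(cos(q) - 2)*sin(q)/((cos(q) - 4)^2*cos(q)^2)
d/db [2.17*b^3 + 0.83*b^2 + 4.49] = b*(6.51*b + 1.66)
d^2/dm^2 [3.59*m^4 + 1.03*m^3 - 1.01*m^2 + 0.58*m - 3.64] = 43.08*m^2 + 6.18*m - 2.02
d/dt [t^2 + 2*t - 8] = 2*t + 2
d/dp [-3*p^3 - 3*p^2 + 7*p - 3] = -9*p^2 - 6*p + 7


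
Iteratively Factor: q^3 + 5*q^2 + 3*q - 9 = (q - 1)*(q^2 + 6*q + 9) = (q - 1)*(q + 3)*(q + 3)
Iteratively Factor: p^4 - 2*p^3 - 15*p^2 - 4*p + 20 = (p + 2)*(p^3 - 4*p^2 - 7*p + 10) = (p - 5)*(p + 2)*(p^2 + p - 2) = (p - 5)*(p + 2)^2*(p - 1)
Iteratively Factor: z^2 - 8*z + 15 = (z - 5)*(z - 3)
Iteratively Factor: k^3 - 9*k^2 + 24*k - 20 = (k - 2)*(k^2 - 7*k + 10) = (k - 5)*(k - 2)*(k - 2)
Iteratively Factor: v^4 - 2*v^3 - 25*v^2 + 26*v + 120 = (v + 2)*(v^3 - 4*v^2 - 17*v + 60) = (v + 2)*(v + 4)*(v^2 - 8*v + 15) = (v - 3)*(v + 2)*(v + 4)*(v - 5)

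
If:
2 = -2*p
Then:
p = -1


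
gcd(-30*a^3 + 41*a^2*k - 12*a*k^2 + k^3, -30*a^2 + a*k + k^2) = 5*a - k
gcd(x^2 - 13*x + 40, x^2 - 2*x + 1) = 1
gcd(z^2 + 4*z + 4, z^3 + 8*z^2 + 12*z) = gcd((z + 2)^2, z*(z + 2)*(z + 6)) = z + 2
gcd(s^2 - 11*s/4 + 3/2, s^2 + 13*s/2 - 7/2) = 1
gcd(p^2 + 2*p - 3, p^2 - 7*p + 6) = p - 1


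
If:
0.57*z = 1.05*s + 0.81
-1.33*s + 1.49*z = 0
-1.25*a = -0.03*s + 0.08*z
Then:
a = 0.05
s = -1.50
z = -1.34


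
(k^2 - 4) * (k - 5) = k^3 - 5*k^2 - 4*k + 20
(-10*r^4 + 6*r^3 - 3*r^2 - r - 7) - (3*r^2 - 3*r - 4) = -10*r^4 + 6*r^3 - 6*r^2 + 2*r - 3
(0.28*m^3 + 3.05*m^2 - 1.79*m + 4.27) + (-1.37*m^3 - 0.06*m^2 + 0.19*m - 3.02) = -1.09*m^3 + 2.99*m^2 - 1.6*m + 1.25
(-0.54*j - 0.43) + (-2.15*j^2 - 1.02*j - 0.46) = -2.15*j^2 - 1.56*j - 0.89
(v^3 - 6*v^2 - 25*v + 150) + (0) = v^3 - 6*v^2 - 25*v + 150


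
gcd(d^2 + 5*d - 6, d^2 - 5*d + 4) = d - 1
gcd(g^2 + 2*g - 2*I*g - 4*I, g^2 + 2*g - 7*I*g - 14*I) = g + 2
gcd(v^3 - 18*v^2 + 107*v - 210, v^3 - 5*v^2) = v - 5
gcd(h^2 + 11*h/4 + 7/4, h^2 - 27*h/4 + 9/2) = 1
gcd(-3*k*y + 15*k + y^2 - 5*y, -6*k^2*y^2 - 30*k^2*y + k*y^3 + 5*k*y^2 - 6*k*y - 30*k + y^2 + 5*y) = 1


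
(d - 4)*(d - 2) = d^2 - 6*d + 8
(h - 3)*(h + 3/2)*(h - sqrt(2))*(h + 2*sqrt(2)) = h^4 - 3*h^3/2 + sqrt(2)*h^3 - 17*h^2/2 - 3*sqrt(2)*h^2/2 - 9*sqrt(2)*h/2 + 6*h + 18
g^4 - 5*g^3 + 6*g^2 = g^2*(g - 3)*(g - 2)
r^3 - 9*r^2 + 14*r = r*(r - 7)*(r - 2)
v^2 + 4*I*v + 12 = (v - 2*I)*(v + 6*I)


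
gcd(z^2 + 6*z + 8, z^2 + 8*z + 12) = z + 2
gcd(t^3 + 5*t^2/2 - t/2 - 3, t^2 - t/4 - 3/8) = 1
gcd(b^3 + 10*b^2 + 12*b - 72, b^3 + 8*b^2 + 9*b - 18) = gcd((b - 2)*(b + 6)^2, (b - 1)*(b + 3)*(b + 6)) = b + 6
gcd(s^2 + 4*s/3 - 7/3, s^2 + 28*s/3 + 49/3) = s + 7/3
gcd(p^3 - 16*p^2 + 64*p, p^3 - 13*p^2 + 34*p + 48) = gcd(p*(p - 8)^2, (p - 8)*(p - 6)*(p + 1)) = p - 8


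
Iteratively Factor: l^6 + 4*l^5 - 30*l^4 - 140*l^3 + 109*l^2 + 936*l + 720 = (l + 4)*(l^5 - 30*l^3 - 20*l^2 + 189*l + 180) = (l + 4)^2*(l^4 - 4*l^3 - 14*l^2 + 36*l + 45) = (l + 1)*(l + 4)^2*(l^3 - 5*l^2 - 9*l + 45) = (l - 5)*(l + 1)*(l + 4)^2*(l^2 - 9) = (l - 5)*(l + 1)*(l + 3)*(l + 4)^2*(l - 3)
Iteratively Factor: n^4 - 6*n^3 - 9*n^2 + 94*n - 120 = (n - 3)*(n^3 - 3*n^2 - 18*n + 40) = (n - 5)*(n - 3)*(n^2 + 2*n - 8) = (n - 5)*(n - 3)*(n - 2)*(n + 4)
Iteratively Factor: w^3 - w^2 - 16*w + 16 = (w - 4)*(w^2 + 3*w - 4) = (w - 4)*(w - 1)*(w + 4)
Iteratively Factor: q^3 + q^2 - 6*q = (q - 2)*(q^2 + 3*q) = (q - 2)*(q + 3)*(q)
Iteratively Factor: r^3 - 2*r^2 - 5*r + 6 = (r - 3)*(r^2 + r - 2) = (r - 3)*(r - 1)*(r + 2)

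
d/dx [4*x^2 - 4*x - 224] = 8*x - 4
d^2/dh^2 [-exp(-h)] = -exp(-h)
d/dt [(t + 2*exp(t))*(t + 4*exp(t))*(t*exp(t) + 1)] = (t + 1)*(t + 2*exp(t))*(t + 4*exp(t))*exp(t) + (t + 2*exp(t))*(t*exp(t) + 1)*(4*exp(t) + 1) + (t + 4*exp(t))*(t*exp(t) + 1)*(2*exp(t) + 1)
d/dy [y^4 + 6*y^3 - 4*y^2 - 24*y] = 4*y^3 + 18*y^2 - 8*y - 24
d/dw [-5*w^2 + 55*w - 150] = 55 - 10*w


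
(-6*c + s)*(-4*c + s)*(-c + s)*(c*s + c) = -24*c^4*s - 24*c^4 + 34*c^3*s^2 + 34*c^3*s - 11*c^2*s^3 - 11*c^2*s^2 + c*s^4 + c*s^3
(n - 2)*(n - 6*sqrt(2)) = n^2 - 6*sqrt(2)*n - 2*n + 12*sqrt(2)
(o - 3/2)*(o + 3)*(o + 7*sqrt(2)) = o^3 + 3*o^2/2 + 7*sqrt(2)*o^2 - 9*o/2 + 21*sqrt(2)*o/2 - 63*sqrt(2)/2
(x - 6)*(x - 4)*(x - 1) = x^3 - 11*x^2 + 34*x - 24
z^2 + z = z*(z + 1)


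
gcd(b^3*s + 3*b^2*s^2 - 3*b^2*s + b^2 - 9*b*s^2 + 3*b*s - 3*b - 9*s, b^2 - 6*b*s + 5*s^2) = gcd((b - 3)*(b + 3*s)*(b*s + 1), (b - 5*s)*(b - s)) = 1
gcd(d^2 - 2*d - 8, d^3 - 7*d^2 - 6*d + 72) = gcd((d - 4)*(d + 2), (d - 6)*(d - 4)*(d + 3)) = d - 4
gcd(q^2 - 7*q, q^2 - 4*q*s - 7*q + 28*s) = q - 7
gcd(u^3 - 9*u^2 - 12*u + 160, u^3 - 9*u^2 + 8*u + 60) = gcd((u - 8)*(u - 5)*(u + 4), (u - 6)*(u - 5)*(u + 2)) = u - 5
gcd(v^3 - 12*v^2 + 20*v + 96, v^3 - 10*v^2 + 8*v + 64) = v^2 - 6*v - 16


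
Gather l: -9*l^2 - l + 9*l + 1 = -9*l^2 + 8*l + 1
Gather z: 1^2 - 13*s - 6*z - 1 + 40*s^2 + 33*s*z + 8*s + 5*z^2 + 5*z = 40*s^2 - 5*s + 5*z^2 + z*(33*s - 1)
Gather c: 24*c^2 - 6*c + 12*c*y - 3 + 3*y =24*c^2 + c*(12*y - 6) + 3*y - 3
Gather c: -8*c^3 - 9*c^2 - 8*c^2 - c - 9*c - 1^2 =-8*c^3 - 17*c^2 - 10*c - 1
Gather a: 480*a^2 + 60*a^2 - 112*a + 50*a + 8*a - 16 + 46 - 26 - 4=540*a^2 - 54*a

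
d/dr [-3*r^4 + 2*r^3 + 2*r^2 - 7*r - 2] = -12*r^3 + 6*r^2 + 4*r - 7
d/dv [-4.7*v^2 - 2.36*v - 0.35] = -9.4*v - 2.36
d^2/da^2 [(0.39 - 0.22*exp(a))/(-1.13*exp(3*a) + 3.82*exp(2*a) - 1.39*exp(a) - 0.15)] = (1.123672*exp(6*a) - 7.330875*exp(5*a) + 20.346326*exp(4*a) - 23.305904*exp(3*a) + 7.563771*exp(2*a) - 1.693269*exp(a) + 0.086265)*exp(a)/(1.442897*exp(9*a) - 14.633274*exp(8*a) + 54.792909*exp(7*a) - 91.168807*exp(6*a) + 63.515187*exp(5*a) - 14.161656*exp(4*a) - 2.016926*exp(3*a) + 0.611595*exp(2*a) + 0.093825*exp(a) + 0.003375)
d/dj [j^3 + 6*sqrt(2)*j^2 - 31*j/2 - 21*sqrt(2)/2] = 3*j^2 + 12*sqrt(2)*j - 31/2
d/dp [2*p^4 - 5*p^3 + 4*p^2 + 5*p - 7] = 8*p^3 - 15*p^2 + 8*p + 5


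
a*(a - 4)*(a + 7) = a^3 + 3*a^2 - 28*a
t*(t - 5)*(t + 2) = t^3 - 3*t^2 - 10*t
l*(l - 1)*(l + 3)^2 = l^4 + 5*l^3 + 3*l^2 - 9*l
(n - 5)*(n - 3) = n^2 - 8*n + 15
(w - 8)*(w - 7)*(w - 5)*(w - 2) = w^4 - 22*w^3 + 171*w^2 - 542*w + 560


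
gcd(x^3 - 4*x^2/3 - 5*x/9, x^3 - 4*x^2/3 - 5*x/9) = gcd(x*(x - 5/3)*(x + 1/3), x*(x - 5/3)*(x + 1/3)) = x^3 - 4*x^2/3 - 5*x/9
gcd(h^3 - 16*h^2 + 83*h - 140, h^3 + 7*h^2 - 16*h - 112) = h - 4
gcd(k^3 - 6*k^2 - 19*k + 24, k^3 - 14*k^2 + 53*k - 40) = k^2 - 9*k + 8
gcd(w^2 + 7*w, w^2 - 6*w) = w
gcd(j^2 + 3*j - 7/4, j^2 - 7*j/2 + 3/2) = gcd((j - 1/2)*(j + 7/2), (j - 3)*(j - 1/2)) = j - 1/2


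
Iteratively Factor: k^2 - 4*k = (k)*(k - 4)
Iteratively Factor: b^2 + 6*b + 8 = (b + 2)*(b + 4)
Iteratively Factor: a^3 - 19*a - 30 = (a + 3)*(a^2 - 3*a - 10) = (a + 2)*(a + 3)*(a - 5)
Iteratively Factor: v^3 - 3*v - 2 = (v + 1)*(v^2 - v - 2) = (v + 1)^2*(v - 2)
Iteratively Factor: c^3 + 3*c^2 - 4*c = (c + 4)*(c^2 - c) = c*(c + 4)*(c - 1)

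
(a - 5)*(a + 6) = a^2 + a - 30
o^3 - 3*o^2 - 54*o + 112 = (o - 8)*(o - 2)*(o + 7)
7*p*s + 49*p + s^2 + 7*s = (7*p + s)*(s + 7)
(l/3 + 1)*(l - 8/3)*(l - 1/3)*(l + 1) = l^4/3 + l^3/3 - 73*l^2/27 - 49*l/27 + 8/9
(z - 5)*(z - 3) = z^2 - 8*z + 15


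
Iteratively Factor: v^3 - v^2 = (v)*(v^2 - v) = v^2*(v - 1)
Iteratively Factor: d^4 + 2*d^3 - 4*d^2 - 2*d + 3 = (d + 3)*(d^3 - d^2 - d + 1) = (d + 1)*(d + 3)*(d^2 - 2*d + 1) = (d - 1)*(d + 1)*(d + 3)*(d - 1)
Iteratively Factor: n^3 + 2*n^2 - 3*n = (n - 1)*(n^2 + 3*n) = n*(n - 1)*(n + 3)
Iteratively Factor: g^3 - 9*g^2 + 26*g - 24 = (g - 2)*(g^2 - 7*g + 12) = (g - 4)*(g - 2)*(g - 3)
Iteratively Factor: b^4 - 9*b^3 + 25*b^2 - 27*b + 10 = (b - 5)*(b^3 - 4*b^2 + 5*b - 2) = (b - 5)*(b - 2)*(b^2 - 2*b + 1) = (b - 5)*(b - 2)*(b - 1)*(b - 1)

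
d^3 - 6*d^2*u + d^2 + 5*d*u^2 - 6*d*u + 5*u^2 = (d + 1)*(d - 5*u)*(d - u)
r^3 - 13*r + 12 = (r - 3)*(r - 1)*(r + 4)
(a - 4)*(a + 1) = a^2 - 3*a - 4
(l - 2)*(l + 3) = l^2 + l - 6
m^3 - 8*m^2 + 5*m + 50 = (m - 5)^2*(m + 2)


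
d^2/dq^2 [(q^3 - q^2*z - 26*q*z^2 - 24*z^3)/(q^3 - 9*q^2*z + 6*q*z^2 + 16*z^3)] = 16*z*(q^3 - 15*q^2*z + 102*q*z^2 - 260*z^3)/(q^6 - 30*q^5*z + 348*q^4*z^2 - 1960*q^3*z^3 + 5568*q^2*z^4 - 7680*q*z^5 + 4096*z^6)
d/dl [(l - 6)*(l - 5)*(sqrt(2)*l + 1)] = 3*sqrt(2)*l^2 - 22*sqrt(2)*l + 2*l - 11 + 30*sqrt(2)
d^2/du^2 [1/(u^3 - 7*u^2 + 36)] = 2*(u^2*(3*u - 14)^2 + (7 - 3*u)*(u^3 - 7*u^2 + 36))/(u^3 - 7*u^2 + 36)^3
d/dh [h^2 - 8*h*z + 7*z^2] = 2*h - 8*z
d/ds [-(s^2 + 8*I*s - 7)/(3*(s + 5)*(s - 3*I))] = (s^2*(-5 + 11*I) + s*(-14 + 30*I) - 155 + 21*I)/(3*s^4 + s^3*(30 - 18*I) + s^2*(48 - 180*I) + s*(-270 - 450*I) - 675)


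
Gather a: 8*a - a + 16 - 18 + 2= 7*a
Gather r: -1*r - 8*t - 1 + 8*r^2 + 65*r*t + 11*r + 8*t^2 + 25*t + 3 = 8*r^2 + r*(65*t + 10) + 8*t^2 + 17*t + 2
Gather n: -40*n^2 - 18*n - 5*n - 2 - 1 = -40*n^2 - 23*n - 3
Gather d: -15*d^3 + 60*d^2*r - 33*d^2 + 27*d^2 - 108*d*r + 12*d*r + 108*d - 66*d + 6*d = -15*d^3 + d^2*(60*r - 6) + d*(48 - 96*r)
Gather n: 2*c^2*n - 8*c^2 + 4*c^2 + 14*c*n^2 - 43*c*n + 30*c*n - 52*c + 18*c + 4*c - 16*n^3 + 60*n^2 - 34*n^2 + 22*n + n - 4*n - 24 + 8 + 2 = -4*c^2 - 30*c - 16*n^3 + n^2*(14*c + 26) + n*(2*c^2 - 13*c + 19) - 14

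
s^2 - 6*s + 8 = (s - 4)*(s - 2)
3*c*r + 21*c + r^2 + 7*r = (3*c + r)*(r + 7)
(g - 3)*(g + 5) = g^2 + 2*g - 15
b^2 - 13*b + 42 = (b - 7)*(b - 6)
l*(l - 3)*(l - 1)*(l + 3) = l^4 - l^3 - 9*l^2 + 9*l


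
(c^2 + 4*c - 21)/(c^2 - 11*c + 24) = (c + 7)/(c - 8)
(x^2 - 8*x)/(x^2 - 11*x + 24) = x/(x - 3)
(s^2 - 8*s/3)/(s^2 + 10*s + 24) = s*(3*s - 8)/(3*(s^2 + 10*s + 24))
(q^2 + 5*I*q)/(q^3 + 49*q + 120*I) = q/(q^2 - 5*I*q + 24)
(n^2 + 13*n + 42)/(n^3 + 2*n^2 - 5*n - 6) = (n^2 + 13*n + 42)/(n^3 + 2*n^2 - 5*n - 6)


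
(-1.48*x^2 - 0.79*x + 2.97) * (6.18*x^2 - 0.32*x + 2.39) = -9.1464*x^4 - 4.4086*x^3 + 15.0702*x^2 - 2.8385*x + 7.0983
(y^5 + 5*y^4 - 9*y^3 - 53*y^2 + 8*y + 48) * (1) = y^5 + 5*y^4 - 9*y^3 - 53*y^2 + 8*y + 48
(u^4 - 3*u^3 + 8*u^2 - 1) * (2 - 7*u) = -7*u^5 + 23*u^4 - 62*u^3 + 16*u^2 + 7*u - 2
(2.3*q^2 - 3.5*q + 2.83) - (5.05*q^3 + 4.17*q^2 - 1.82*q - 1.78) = -5.05*q^3 - 1.87*q^2 - 1.68*q + 4.61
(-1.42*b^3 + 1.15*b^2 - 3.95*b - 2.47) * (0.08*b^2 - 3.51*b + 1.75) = -0.1136*b^5 + 5.0762*b^4 - 6.8375*b^3 + 15.6794*b^2 + 1.7572*b - 4.3225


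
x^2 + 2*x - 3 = (x - 1)*(x + 3)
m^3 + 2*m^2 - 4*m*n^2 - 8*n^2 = (m + 2)*(m - 2*n)*(m + 2*n)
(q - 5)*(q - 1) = q^2 - 6*q + 5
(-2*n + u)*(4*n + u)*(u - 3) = -8*n^2*u + 24*n^2 + 2*n*u^2 - 6*n*u + u^3 - 3*u^2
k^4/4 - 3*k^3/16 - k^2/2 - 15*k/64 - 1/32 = (k/2 + 1/4)^2*(k - 2)*(k + 1/4)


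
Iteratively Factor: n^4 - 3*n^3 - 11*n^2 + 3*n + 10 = (n - 1)*(n^3 - 2*n^2 - 13*n - 10) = (n - 1)*(n + 2)*(n^2 - 4*n - 5) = (n - 5)*(n - 1)*(n + 2)*(n + 1)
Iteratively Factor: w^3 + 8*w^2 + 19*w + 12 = (w + 4)*(w^2 + 4*w + 3) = (w + 1)*(w + 4)*(w + 3)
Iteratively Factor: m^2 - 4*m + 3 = (m - 1)*(m - 3)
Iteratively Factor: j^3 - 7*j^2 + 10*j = (j - 2)*(j^2 - 5*j) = j*(j - 2)*(j - 5)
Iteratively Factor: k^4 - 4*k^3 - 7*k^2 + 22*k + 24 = (k - 3)*(k^3 - k^2 - 10*k - 8) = (k - 3)*(k + 2)*(k^2 - 3*k - 4) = (k - 4)*(k - 3)*(k + 2)*(k + 1)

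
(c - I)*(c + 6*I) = c^2 + 5*I*c + 6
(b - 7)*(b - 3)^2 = b^3 - 13*b^2 + 51*b - 63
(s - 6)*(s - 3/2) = s^2 - 15*s/2 + 9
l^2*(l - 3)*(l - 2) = l^4 - 5*l^3 + 6*l^2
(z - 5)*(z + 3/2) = z^2 - 7*z/2 - 15/2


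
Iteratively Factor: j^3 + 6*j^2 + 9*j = (j + 3)*(j^2 + 3*j) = j*(j + 3)*(j + 3)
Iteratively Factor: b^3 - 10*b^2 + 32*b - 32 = (b - 4)*(b^2 - 6*b + 8) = (b - 4)*(b - 2)*(b - 4)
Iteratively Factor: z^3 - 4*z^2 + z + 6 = (z + 1)*(z^2 - 5*z + 6) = (z - 2)*(z + 1)*(z - 3)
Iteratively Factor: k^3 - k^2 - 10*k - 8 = (k + 1)*(k^2 - 2*k - 8) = (k - 4)*(k + 1)*(k + 2)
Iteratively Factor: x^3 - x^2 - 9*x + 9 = (x - 3)*(x^2 + 2*x - 3) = (x - 3)*(x - 1)*(x + 3)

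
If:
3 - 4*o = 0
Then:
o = 3/4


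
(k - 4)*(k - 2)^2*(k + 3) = k^4 - 5*k^3 - 4*k^2 + 44*k - 48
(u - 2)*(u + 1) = u^2 - u - 2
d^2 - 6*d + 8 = (d - 4)*(d - 2)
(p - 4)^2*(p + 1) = p^3 - 7*p^2 + 8*p + 16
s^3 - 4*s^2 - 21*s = s*(s - 7)*(s + 3)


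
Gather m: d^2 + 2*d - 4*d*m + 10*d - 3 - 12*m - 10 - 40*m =d^2 + 12*d + m*(-4*d - 52) - 13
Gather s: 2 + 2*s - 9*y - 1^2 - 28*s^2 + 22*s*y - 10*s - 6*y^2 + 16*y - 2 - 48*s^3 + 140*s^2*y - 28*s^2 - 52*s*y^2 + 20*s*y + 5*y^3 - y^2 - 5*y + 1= -48*s^3 + s^2*(140*y - 56) + s*(-52*y^2 + 42*y - 8) + 5*y^3 - 7*y^2 + 2*y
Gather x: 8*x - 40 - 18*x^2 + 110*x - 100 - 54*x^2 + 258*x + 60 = -72*x^2 + 376*x - 80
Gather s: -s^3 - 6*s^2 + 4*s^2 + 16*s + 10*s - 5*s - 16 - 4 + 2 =-s^3 - 2*s^2 + 21*s - 18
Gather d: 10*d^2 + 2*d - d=10*d^2 + d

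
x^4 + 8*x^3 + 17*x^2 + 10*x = x*(x + 1)*(x + 2)*(x + 5)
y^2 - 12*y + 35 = (y - 7)*(y - 5)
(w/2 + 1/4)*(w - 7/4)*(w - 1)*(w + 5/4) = w^4/2 - w^3/2 - 39*w^2/32 + 43*w/64 + 35/64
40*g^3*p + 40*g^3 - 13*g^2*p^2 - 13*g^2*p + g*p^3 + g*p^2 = (-8*g + p)*(-5*g + p)*(g*p + g)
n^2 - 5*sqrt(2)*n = n*(n - 5*sqrt(2))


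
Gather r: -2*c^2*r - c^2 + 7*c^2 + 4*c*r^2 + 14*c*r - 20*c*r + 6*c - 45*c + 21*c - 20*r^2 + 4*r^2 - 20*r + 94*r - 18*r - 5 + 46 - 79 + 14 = 6*c^2 - 18*c + r^2*(4*c - 16) + r*(-2*c^2 - 6*c + 56) - 24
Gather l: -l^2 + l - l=-l^2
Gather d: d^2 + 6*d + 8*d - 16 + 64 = d^2 + 14*d + 48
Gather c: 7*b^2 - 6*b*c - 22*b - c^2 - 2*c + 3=7*b^2 - 22*b - c^2 + c*(-6*b - 2) + 3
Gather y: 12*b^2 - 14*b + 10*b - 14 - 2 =12*b^2 - 4*b - 16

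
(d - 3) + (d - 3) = 2*d - 6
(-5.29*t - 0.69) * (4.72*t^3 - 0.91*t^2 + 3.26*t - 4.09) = -24.9688*t^4 + 1.5571*t^3 - 16.6175*t^2 + 19.3867*t + 2.8221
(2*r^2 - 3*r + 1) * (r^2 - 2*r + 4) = 2*r^4 - 7*r^3 + 15*r^2 - 14*r + 4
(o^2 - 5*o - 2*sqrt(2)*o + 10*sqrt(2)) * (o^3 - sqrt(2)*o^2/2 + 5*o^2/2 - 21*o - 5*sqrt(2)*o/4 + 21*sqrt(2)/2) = o^5 - 5*sqrt(2)*o^4/2 - 5*o^4/2 - 63*o^3/2 + 25*sqrt(2)*o^3/4 + 100*o^2 + 335*sqrt(2)*o^2/4 - 525*sqrt(2)*o/2 - 67*o + 210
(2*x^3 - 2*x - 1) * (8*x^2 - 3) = 16*x^5 - 22*x^3 - 8*x^2 + 6*x + 3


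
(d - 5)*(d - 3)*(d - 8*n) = d^3 - 8*d^2*n - 8*d^2 + 64*d*n + 15*d - 120*n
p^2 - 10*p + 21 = (p - 7)*(p - 3)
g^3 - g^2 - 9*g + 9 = (g - 3)*(g - 1)*(g + 3)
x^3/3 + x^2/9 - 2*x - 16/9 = (x/3 + 1/3)*(x - 8/3)*(x + 2)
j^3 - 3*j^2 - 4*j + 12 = (j - 3)*(j - 2)*(j + 2)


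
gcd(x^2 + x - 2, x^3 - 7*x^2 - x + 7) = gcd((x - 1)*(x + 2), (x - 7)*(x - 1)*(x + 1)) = x - 1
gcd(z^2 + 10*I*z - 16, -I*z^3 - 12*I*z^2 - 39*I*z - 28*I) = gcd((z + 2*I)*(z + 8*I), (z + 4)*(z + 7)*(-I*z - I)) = 1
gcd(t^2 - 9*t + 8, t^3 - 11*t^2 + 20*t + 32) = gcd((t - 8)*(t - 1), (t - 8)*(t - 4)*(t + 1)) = t - 8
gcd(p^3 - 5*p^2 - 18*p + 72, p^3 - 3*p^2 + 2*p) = 1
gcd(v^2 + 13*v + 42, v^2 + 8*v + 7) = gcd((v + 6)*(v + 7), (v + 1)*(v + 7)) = v + 7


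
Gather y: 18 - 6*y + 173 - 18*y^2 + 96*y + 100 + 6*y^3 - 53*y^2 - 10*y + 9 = 6*y^3 - 71*y^2 + 80*y + 300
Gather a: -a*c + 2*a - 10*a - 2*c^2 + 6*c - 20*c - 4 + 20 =a*(-c - 8) - 2*c^2 - 14*c + 16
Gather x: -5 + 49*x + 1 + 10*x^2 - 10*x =10*x^2 + 39*x - 4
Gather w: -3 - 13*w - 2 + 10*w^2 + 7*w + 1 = 10*w^2 - 6*w - 4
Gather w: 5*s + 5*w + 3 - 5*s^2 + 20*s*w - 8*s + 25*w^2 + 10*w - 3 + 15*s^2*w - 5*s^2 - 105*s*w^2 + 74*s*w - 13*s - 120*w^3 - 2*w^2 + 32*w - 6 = -10*s^2 - 16*s - 120*w^3 + w^2*(23 - 105*s) + w*(15*s^2 + 94*s + 47) - 6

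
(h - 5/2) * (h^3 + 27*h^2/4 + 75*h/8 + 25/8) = h^4 + 17*h^3/4 - 15*h^2/2 - 325*h/16 - 125/16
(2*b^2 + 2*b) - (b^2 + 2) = b^2 + 2*b - 2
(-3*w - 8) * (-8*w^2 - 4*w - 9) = 24*w^3 + 76*w^2 + 59*w + 72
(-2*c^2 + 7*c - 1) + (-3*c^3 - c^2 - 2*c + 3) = -3*c^3 - 3*c^2 + 5*c + 2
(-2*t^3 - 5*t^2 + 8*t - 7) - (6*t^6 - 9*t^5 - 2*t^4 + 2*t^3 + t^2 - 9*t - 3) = -6*t^6 + 9*t^5 + 2*t^4 - 4*t^3 - 6*t^2 + 17*t - 4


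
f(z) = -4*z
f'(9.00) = -4.00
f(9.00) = -36.00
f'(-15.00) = -4.00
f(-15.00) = 60.00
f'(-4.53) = -4.00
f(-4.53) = 18.12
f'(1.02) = -4.00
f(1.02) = -4.08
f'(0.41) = -4.00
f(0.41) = -1.64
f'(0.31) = -4.00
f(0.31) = -1.24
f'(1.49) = -4.00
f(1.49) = -5.96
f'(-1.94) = -4.00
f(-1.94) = 7.76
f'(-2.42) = -4.00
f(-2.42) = 9.68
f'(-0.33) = -4.00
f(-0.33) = 1.32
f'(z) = -4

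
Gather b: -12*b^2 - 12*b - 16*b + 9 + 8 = -12*b^2 - 28*b + 17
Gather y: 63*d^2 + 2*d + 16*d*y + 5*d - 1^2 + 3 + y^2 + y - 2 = 63*d^2 + 7*d + y^2 + y*(16*d + 1)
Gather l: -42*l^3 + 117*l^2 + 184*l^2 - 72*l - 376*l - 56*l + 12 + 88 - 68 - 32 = -42*l^3 + 301*l^2 - 504*l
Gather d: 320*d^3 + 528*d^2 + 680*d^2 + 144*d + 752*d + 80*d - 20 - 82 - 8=320*d^3 + 1208*d^2 + 976*d - 110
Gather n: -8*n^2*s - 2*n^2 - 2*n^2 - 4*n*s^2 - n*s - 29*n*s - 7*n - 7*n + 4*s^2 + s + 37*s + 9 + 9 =n^2*(-8*s - 4) + n*(-4*s^2 - 30*s - 14) + 4*s^2 + 38*s + 18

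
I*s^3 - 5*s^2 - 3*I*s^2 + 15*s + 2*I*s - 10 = (s - 2)*(s + 5*I)*(I*s - I)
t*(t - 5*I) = t^2 - 5*I*t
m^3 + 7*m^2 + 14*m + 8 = (m + 1)*(m + 2)*(m + 4)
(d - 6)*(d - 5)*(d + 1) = d^3 - 10*d^2 + 19*d + 30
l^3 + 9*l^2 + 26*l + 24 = (l + 2)*(l + 3)*(l + 4)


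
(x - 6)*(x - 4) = x^2 - 10*x + 24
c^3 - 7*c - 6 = (c - 3)*(c + 1)*(c + 2)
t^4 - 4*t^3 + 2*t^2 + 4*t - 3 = (t - 3)*(t - 1)^2*(t + 1)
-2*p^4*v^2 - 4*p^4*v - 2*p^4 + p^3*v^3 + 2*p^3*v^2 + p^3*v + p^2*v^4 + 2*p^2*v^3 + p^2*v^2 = (-p + v)*(2*p + v)*(p*v + p)^2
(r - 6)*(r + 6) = r^2 - 36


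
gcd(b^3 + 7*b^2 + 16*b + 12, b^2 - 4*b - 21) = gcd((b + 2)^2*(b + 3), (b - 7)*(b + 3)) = b + 3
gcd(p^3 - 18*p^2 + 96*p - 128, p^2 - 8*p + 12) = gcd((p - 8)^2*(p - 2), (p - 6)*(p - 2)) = p - 2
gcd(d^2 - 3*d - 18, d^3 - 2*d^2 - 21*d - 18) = d^2 - 3*d - 18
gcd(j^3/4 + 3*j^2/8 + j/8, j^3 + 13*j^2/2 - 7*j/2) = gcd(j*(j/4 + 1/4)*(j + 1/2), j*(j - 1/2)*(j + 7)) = j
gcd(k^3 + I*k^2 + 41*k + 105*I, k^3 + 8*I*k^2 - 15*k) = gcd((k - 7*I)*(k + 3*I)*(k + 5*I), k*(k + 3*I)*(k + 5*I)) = k^2 + 8*I*k - 15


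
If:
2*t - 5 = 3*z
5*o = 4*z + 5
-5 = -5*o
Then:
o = 1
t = 5/2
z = 0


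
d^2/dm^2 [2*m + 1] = 0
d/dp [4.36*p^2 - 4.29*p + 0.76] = 8.72*p - 4.29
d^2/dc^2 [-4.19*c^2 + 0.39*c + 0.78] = -8.38000000000000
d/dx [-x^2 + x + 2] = 1 - 2*x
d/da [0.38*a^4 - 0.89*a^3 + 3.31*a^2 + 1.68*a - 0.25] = 1.52*a^3 - 2.67*a^2 + 6.62*a + 1.68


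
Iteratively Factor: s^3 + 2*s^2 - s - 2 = (s + 1)*(s^2 + s - 2) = (s + 1)*(s + 2)*(s - 1)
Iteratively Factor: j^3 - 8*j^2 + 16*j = (j - 4)*(j^2 - 4*j) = j*(j - 4)*(j - 4)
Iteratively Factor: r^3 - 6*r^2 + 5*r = (r)*(r^2 - 6*r + 5) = r*(r - 5)*(r - 1)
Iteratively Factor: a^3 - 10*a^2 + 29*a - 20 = (a - 1)*(a^2 - 9*a + 20) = (a - 4)*(a - 1)*(a - 5)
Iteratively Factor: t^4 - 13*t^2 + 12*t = (t - 1)*(t^3 + t^2 - 12*t) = (t - 1)*(t + 4)*(t^2 - 3*t) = t*(t - 1)*(t + 4)*(t - 3)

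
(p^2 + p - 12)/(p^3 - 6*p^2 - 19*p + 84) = 1/(p - 7)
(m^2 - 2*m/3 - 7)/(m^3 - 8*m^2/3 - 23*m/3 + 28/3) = (m - 3)/(m^2 - 5*m + 4)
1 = 1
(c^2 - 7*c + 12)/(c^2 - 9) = (c - 4)/(c + 3)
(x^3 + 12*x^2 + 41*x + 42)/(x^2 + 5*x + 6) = x + 7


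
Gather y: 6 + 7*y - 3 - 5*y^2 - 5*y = -5*y^2 + 2*y + 3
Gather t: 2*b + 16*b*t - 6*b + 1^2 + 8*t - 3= -4*b + t*(16*b + 8) - 2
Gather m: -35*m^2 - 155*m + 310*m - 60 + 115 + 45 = -35*m^2 + 155*m + 100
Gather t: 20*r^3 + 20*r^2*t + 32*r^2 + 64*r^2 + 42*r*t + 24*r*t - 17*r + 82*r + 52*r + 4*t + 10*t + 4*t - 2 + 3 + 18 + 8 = 20*r^3 + 96*r^2 + 117*r + t*(20*r^2 + 66*r + 18) + 27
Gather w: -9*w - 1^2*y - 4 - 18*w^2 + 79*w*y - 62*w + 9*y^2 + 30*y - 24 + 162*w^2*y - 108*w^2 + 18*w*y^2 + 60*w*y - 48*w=w^2*(162*y - 126) + w*(18*y^2 + 139*y - 119) + 9*y^2 + 29*y - 28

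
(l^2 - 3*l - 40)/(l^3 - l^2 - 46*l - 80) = 1/(l + 2)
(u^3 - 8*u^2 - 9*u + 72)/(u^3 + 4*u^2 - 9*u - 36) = (u - 8)/(u + 4)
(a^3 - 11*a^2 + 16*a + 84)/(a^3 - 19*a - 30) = (a^2 - 13*a + 42)/(a^2 - 2*a - 15)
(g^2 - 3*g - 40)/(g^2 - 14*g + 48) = (g + 5)/(g - 6)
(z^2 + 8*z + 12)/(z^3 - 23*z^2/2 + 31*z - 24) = 2*(z^2 + 8*z + 12)/(2*z^3 - 23*z^2 + 62*z - 48)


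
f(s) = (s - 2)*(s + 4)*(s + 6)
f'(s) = (s - 2)*(s + 4) + (s - 2)*(s + 6) + (s + 4)*(s + 6)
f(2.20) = 10.17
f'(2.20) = 53.72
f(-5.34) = 6.49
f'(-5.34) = 4.11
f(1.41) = -23.65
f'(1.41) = 32.52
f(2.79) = 47.15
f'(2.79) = 71.99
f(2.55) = 30.80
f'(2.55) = 64.31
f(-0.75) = -46.92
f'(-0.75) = -6.31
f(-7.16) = -33.58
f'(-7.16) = 43.24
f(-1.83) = -34.66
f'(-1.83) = -15.23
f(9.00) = 1365.00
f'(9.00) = 391.00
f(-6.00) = 0.00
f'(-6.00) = 16.00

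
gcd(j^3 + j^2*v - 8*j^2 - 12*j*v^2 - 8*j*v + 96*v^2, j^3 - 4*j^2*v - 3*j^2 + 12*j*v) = 1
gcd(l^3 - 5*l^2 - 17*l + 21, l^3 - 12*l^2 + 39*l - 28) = l^2 - 8*l + 7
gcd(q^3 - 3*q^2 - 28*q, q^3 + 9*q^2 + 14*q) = q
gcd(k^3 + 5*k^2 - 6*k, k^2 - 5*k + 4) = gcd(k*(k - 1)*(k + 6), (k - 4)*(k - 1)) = k - 1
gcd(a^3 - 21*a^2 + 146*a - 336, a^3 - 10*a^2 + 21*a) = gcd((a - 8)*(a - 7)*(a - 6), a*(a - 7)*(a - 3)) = a - 7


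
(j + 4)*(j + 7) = j^2 + 11*j + 28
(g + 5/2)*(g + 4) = g^2 + 13*g/2 + 10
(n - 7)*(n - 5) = n^2 - 12*n + 35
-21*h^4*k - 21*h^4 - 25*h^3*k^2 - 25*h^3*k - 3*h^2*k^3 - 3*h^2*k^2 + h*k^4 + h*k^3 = (-7*h + k)*(h + k)*(3*h + k)*(h*k + h)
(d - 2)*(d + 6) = d^2 + 4*d - 12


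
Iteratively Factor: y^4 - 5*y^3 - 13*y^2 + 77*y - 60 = (y - 3)*(y^3 - 2*y^2 - 19*y + 20) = (y - 5)*(y - 3)*(y^2 + 3*y - 4) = (y - 5)*(y - 3)*(y + 4)*(y - 1)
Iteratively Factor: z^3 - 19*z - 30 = (z - 5)*(z^2 + 5*z + 6) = (z - 5)*(z + 2)*(z + 3)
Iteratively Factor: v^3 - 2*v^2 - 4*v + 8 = (v + 2)*(v^2 - 4*v + 4) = (v - 2)*(v + 2)*(v - 2)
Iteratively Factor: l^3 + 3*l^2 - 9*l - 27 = (l - 3)*(l^2 + 6*l + 9) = (l - 3)*(l + 3)*(l + 3)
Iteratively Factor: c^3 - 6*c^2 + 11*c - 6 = (c - 1)*(c^2 - 5*c + 6) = (c - 2)*(c - 1)*(c - 3)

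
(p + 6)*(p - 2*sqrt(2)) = p^2 - 2*sqrt(2)*p + 6*p - 12*sqrt(2)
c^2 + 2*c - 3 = (c - 1)*(c + 3)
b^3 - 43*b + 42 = (b - 6)*(b - 1)*(b + 7)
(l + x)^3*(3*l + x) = 3*l^4 + 10*l^3*x + 12*l^2*x^2 + 6*l*x^3 + x^4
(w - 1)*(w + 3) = w^2 + 2*w - 3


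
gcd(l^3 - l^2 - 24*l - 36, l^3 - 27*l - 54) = l^2 - 3*l - 18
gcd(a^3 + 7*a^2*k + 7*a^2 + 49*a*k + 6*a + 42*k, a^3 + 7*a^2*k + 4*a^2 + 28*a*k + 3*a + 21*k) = a^2 + 7*a*k + a + 7*k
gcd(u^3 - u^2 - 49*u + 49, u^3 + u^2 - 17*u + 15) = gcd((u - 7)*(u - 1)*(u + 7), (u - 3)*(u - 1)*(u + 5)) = u - 1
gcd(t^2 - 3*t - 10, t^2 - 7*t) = 1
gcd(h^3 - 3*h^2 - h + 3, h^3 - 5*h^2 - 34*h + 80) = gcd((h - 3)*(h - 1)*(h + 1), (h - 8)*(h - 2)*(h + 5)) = 1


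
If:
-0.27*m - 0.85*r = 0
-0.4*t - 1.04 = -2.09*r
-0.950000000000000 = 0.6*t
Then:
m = -0.61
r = 0.19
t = -1.58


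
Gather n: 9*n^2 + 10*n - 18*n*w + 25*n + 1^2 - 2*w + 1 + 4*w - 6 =9*n^2 + n*(35 - 18*w) + 2*w - 4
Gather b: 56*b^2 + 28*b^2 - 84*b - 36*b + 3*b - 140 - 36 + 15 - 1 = 84*b^2 - 117*b - 162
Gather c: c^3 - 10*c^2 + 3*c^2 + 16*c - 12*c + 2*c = c^3 - 7*c^2 + 6*c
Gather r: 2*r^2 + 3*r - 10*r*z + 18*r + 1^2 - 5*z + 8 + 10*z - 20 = 2*r^2 + r*(21 - 10*z) + 5*z - 11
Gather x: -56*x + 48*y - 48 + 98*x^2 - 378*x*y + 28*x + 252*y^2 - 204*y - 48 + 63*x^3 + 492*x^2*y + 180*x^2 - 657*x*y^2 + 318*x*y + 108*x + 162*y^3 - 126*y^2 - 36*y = 63*x^3 + x^2*(492*y + 278) + x*(-657*y^2 - 60*y + 80) + 162*y^3 + 126*y^2 - 192*y - 96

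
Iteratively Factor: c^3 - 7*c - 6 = (c + 1)*(c^2 - c - 6) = (c + 1)*(c + 2)*(c - 3)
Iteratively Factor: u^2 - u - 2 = (u + 1)*(u - 2)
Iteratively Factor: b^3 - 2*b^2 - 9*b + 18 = (b + 3)*(b^2 - 5*b + 6) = (b - 3)*(b + 3)*(b - 2)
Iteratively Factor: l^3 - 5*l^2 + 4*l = (l - 1)*(l^2 - 4*l) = (l - 4)*(l - 1)*(l)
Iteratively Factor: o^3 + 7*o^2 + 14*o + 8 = (o + 1)*(o^2 + 6*o + 8) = (o + 1)*(o + 4)*(o + 2)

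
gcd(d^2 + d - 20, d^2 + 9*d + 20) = d + 5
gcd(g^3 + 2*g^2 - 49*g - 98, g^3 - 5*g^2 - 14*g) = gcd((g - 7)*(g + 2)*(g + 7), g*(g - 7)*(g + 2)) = g^2 - 5*g - 14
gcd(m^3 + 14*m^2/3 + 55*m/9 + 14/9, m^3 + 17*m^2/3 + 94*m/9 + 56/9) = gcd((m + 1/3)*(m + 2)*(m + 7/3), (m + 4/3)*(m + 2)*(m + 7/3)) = m^2 + 13*m/3 + 14/3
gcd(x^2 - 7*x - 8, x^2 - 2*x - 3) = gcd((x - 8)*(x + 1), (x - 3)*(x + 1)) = x + 1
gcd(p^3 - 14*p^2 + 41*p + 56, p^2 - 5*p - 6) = p + 1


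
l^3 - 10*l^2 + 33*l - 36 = (l - 4)*(l - 3)^2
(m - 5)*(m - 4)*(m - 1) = m^3 - 10*m^2 + 29*m - 20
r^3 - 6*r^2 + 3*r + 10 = (r - 5)*(r - 2)*(r + 1)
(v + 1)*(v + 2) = v^2 + 3*v + 2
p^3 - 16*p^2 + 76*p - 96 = (p - 8)*(p - 6)*(p - 2)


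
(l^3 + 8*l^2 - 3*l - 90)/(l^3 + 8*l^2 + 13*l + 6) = (l^2 + 2*l - 15)/(l^2 + 2*l + 1)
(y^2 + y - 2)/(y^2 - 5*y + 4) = (y + 2)/(y - 4)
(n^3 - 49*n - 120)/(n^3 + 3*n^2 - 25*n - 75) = (n - 8)/(n - 5)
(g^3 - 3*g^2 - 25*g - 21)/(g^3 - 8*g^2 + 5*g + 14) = (g + 3)/(g - 2)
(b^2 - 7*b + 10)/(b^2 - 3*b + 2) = (b - 5)/(b - 1)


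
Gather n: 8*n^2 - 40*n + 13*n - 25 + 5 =8*n^2 - 27*n - 20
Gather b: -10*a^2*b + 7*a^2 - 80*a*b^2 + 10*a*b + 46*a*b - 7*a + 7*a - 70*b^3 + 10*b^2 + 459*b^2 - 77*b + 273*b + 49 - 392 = 7*a^2 - 70*b^3 + b^2*(469 - 80*a) + b*(-10*a^2 + 56*a + 196) - 343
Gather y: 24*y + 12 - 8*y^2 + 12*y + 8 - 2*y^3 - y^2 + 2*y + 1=-2*y^3 - 9*y^2 + 38*y + 21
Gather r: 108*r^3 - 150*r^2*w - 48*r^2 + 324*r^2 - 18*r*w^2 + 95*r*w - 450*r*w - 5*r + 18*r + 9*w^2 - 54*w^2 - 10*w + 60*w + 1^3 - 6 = 108*r^3 + r^2*(276 - 150*w) + r*(-18*w^2 - 355*w + 13) - 45*w^2 + 50*w - 5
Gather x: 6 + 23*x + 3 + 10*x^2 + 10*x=10*x^2 + 33*x + 9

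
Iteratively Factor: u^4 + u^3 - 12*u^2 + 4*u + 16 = (u + 1)*(u^3 - 12*u + 16) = (u - 2)*(u + 1)*(u^2 + 2*u - 8) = (u - 2)*(u + 1)*(u + 4)*(u - 2)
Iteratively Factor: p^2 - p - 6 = (p - 3)*(p + 2)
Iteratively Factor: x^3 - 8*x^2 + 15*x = (x - 5)*(x^2 - 3*x) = (x - 5)*(x - 3)*(x)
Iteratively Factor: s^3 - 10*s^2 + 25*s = (s - 5)*(s^2 - 5*s) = s*(s - 5)*(s - 5)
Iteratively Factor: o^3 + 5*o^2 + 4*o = (o + 4)*(o^2 + o) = (o + 1)*(o + 4)*(o)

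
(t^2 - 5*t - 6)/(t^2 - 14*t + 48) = (t + 1)/(t - 8)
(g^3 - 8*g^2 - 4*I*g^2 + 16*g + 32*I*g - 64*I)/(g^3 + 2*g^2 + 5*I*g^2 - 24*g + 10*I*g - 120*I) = (g^2 - 4*g*(1 + I) + 16*I)/(g^2 + g*(6 + 5*I) + 30*I)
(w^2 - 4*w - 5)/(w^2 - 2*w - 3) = (w - 5)/(w - 3)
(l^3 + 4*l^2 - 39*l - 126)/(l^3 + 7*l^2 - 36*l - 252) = (l + 3)/(l + 6)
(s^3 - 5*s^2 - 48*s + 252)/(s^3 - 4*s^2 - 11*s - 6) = (s^2 + s - 42)/(s^2 + 2*s + 1)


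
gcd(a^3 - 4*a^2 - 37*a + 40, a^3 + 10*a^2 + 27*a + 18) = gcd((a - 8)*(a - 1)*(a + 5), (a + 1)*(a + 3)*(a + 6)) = 1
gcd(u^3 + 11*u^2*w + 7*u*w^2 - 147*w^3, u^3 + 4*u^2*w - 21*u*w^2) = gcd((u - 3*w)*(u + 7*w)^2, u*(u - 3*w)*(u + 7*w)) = u^2 + 4*u*w - 21*w^2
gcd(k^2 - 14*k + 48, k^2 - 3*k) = 1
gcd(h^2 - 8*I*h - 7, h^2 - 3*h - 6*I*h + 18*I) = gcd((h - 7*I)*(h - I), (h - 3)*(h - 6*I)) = 1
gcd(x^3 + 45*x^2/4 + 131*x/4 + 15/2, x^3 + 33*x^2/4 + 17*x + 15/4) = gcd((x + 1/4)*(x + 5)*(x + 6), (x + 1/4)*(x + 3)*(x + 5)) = x^2 + 21*x/4 + 5/4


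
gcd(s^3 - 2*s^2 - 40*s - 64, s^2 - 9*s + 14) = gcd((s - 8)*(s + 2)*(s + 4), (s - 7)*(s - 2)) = 1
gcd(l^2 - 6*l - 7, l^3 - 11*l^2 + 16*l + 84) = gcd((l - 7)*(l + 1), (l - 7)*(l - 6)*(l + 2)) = l - 7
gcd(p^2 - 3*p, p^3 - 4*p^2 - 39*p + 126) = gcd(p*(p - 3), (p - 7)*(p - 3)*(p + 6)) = p - 3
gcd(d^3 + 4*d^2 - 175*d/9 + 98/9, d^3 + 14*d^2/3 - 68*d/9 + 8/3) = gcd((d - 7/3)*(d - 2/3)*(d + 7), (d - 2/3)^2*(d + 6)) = d - 2/3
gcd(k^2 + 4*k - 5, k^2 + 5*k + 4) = 1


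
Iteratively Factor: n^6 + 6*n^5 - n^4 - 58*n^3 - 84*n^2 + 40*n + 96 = (n - 3)*(n^5 + 9*n^4 + 26*n^3 + 20*n^2 - 24*n - 32) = (n - 3)*(n + 2)*(n^4 + 7*n^3 + 12*n^2 - 4*n - 16) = (n - 3)*(n + 2)^2*(n^3 + 5*n^2 + 2*n - 8) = (n - 3)*(n + 2)^2*(n + 4)*(n^2 + n - 2) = (n - 3)*(n - 1)*(n + 2)^2*(n + 4)*(n + 2)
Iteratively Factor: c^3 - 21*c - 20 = (c - 5)*(c^2 + 5*c + 4) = (c - 5)*(c + 4)*(c + 1)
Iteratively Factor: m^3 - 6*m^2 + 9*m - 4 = (m - 1)*(m^2 - 5*m + 4) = (m - 4)*(m - 1)*(m - 1)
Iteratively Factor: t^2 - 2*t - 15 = (t - 5)*(t + 3)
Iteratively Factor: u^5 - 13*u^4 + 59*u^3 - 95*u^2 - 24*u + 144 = (u - 3)*(u^4 - 10*u^3 + 29*u^2 - 8*u - 48) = (u - 4)*(u - 3)*(u^3 - 6*u^2 + 5*u + 12) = (u - 4)*(u - 3)*(u + 1)*(u^2 - 7*u + 12) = (u - 4)*(u - 3)^2*(u + 1)*(u - 4)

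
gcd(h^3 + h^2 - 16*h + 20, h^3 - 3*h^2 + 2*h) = h - 2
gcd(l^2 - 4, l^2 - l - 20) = 1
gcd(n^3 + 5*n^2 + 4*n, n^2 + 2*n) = n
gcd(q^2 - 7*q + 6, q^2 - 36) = q - 6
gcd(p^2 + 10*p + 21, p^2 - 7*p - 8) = 1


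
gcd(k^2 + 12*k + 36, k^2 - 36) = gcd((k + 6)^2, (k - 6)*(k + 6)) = k + 6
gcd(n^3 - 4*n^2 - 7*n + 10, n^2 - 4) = n + 2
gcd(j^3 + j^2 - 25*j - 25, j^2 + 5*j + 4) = j + 1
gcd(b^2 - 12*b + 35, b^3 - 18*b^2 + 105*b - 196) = b - 7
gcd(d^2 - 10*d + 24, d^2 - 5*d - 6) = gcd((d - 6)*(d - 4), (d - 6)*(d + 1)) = d - 6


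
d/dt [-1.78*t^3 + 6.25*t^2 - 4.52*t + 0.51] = -5.34*t^2 + 12.5*t - 4.52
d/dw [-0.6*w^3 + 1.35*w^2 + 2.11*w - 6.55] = -1.8*w^2 + 2.7*w + 2.11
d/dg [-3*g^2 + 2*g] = 2 - 6*g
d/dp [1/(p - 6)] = -1/(p - 6)^2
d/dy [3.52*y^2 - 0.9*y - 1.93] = 7.04*y - 0.9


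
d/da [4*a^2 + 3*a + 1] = 8*a + 3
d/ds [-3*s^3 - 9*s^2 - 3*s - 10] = -9*s^2 - 18*s - 3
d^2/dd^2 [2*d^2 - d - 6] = 4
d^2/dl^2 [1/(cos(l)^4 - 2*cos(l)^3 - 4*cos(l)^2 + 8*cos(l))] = 2*((1 - cos(2*l))^3 + 3*(1 - cos(2*l))^2/2 - 25*cos(l)/8 - cos(2*l) + 11*cos(3*l)/16 - 9*cos(4*l)/4 - 9*cos(5*l)/16 + 13/4)/((cos(l) - 2)^4*(cos(l) + 2)^3*cos(l)^3)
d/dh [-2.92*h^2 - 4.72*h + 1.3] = -5.84*h - 4.72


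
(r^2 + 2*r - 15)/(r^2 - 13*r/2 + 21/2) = 2*(r + 5)/(2*r - 7)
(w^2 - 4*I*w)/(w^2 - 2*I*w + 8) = w/(w + 2*I)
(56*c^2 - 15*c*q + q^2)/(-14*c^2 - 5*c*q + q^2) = (-8*c + q)/(2*c + q)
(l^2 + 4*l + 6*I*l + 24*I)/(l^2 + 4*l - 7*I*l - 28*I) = (l + 6*I)/(l - 7*I)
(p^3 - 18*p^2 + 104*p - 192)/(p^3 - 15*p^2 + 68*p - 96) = (p - 6)/(p - 3)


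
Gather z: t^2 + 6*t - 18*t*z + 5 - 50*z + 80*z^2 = t^2 + 6*t + 80*z^2 + z*(-18*t - 50) + 5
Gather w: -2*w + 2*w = 0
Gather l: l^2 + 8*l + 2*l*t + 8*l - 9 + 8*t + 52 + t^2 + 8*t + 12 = l^2 + l*(2*t + 16) + t^2 + 16*t + 55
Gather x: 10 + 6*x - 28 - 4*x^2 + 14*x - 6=-4*x^2 + 20*x - 24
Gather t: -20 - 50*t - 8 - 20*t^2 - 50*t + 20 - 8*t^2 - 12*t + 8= -28*t^2 - 112*t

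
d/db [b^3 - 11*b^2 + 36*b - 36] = 3*b^2 - 22*b + 36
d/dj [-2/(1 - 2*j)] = -4/(2*j - 1)^2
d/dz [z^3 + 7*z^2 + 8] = z*(3*z + 14)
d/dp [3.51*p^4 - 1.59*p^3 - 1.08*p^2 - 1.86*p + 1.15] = 14.04*p^3 - 4.77*p^2 - 2.16*p - 1.86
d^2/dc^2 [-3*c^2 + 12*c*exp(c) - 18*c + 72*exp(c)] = 12*c*exp(c) + 96*exp(c) - 6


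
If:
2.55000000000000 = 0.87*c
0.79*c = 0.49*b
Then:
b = 4.73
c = 2.93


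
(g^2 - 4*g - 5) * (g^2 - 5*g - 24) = g^4 - 9*g^3 - 9*g^2 + 121*g + 120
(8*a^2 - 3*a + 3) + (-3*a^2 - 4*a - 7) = 5*a^2 - 7*a - 4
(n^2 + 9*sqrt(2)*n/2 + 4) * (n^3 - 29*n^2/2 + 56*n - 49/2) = n^5 - 29*n^4/2 + 9*sqrt(2)*n^4/2 - 261*sqrt(2)*n^3/4 + 60*n^3 - 165*n^2/2 + 252*sqrt(2)*n^2 - 441*sqrt(2)*n/4 + 224*n - 98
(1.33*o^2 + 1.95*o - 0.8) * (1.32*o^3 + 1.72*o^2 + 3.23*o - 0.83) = 1.7556*o^5 + 4.8616*o^4 + 6.5939*o^3 + 3.8186*o^2 - 4.2025*o + 0.664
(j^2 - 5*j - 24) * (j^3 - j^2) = j^5 - 6*j^4 - 19*j^3 + 24*j^2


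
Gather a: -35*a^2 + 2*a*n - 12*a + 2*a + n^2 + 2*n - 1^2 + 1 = -35*a^2 + a*(2*n - 10) + n^2 + 2*n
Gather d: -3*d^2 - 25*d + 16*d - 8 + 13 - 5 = -3*d^2 - 9*d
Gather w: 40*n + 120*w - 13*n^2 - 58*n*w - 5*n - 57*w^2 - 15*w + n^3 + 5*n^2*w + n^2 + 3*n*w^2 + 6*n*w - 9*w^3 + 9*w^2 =n^3 - 12*n^2 + 35*n - 9*w^3 + w^2*(3*n - 48) + w*(5*n^2 - 52*n + 105)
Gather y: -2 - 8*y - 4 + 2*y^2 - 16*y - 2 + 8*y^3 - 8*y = 8*y^3 + 2*y^2 - 32*y - 8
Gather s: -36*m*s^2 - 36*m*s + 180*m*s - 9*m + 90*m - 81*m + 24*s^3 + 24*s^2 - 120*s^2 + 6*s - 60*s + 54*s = 144*m*s + 24*s^3 + s^2*(-36*m - 96)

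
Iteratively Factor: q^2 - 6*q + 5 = (q - 1)*(q - 5)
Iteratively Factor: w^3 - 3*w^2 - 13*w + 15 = (w - 5)*(w^2 + 2*w - 3) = (w - 5)*(w + 3)*(w - 1)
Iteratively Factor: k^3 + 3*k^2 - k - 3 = (k - 1)*(k^2 + 4*k + 3) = (k - 1)*(k + 3)*(k + 1)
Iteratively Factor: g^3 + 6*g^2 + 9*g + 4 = (g + 4)*(g^2 + 2*g + 1) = (g + 1)*(g + 4)*(g + 1)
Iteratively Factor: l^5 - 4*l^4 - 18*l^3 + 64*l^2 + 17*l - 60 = (l - 5)*(l^4 + l^3 - 13*l^2 - l + 12) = (l - 5)*(l + 4)*(l^3 - 3*l^2 - l + 3) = (l - 5)*(l + 1)*(l + 4)*(l^2 - 4*l + 3) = (l - 5)*(l - 1)*(l + 1)*(l + 4)*(l - 3)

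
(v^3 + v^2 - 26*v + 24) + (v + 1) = v^3 + v^2 - 25*v + 25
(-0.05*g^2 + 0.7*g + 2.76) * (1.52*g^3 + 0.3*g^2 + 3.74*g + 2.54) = -0.076*g^5 + 1.049*g^4 + 4.2182*g^3 + 3.319*g^2 + 12.1004*g + 7.0104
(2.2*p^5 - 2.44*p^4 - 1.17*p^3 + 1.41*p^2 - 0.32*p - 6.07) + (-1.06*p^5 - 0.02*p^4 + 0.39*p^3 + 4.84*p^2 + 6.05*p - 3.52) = 1.14*p^5 - 2.46*p^4 - 0.78*p^3 + 6.25*p^2 + 5.73*p - 9.59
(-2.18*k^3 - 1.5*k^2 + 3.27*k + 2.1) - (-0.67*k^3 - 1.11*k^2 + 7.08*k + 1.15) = -1.51*k^3 - 0.39*k^2 - 3.81*k + 0.95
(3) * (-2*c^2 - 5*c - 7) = -6*c^2 - 15*c - 21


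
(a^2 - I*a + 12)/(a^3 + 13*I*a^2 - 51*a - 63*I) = (a - 4*I)/(a^2 + 10*I*a - 21)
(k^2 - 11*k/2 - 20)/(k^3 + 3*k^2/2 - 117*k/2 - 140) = 1/(k + 7)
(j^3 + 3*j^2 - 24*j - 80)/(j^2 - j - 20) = j + 4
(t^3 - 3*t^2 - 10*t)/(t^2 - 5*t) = t + 2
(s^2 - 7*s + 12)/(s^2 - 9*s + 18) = (s - 4)/(s - 6)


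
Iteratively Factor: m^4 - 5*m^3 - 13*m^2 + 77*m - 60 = (m + 4)*(m^3 - 9*m^2 + 23*m - 15) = (m - 3)*(m + 4)*(m^2 - 6*m + 5) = (m - 5)*(m - 3)*(m + 4)*(m - 1)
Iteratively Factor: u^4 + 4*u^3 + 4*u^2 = (u)*(u^3 + 4*u^2 + 4*u) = u*(u + 2)*(u^2 + 2*u) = u^2*(u + 2)*(u + 2)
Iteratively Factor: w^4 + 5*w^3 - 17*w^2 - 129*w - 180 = (w + 4)*(w^3 + w^2 - 21*w - 45) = (w + 3)*(w + 4)*(w^2 - 2*w - 15) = (w - 5)*(w + 3)*(w + 4)*(w + 3)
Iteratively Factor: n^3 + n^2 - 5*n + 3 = (n - 1)*(n^2 + 2*n - 3) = (n - 1)^2*(n + 3)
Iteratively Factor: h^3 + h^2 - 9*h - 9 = (h + 3)*(h^2 - 2*h - 3) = (h - 3)*(h + 3)*(h + 1)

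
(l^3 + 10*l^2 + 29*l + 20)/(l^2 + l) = l + 9 + 20/l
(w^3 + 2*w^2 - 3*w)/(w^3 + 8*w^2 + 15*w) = (w - 1)/(w + 5)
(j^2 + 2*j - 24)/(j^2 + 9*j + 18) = (j - 4)/(j + 3)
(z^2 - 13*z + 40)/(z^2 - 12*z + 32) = (z - 5)/(z - 4)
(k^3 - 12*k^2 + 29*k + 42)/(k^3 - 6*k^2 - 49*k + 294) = (k + 1)/(k + 7)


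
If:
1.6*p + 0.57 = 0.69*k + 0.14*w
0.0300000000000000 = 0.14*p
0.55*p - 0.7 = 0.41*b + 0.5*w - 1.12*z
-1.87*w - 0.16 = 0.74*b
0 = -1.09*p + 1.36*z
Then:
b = -1.64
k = 1.21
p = 0.21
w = 0.56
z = 0.17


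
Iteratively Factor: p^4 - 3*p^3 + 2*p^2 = (p - 2)*(p^3 - p^2) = p*(p - 2)*(p^2 - p) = p*(p - 2)*(p - 1)*(p)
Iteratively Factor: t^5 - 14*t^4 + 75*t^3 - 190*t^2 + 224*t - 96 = (t - 1)*(t^4 - 13*t^3 + 62*t^2 - 128*t + 96) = (t - 4)*(t - 1)*(t^3 - 9*t^2 + 26*t - 24) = (t - 4)^2*(t - 1)*(t^2 - 5*t + 6) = (t - 4)^2*(t - 2)*(t - 1)*(t - 3)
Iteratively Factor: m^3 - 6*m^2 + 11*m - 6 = (m - 2)*(m^2 - 4*m + 3) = (m - 2)*(m - 1)*(m - 3)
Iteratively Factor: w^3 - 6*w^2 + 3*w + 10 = (w - 2)*(w^2 - 4*w - 5) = (w - 5)*(w - 2)*(w + 1)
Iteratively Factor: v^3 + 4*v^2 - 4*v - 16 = (v + 2)*(v^2 + 2*v - 8) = (v + 2)*(v + 4)*(v - 2)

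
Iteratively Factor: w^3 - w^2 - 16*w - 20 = (w + 2)*(w^2 - 3*w - 10) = (w + 2)^2*(w - 5)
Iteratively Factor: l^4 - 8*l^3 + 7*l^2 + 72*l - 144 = (l - 4)*(l^3 - 4*l^2 - 9*l + 36) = (l - 4)^2*(l^2 - 9) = (l - 4)^2*(l - 3)*(l + 3)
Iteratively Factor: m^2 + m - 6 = (m - 2)*(m + 3)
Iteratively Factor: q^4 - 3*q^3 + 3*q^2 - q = (q)*(q^3 - 3*q^2 + 3*q - 1) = q*(q - 1)*(q^2 - 2*q + 1) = q*(q - 1)^2*(q - 1)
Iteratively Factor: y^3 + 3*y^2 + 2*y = (y + 1)*(y^2 + 2*y) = (y + 1)*(y + 2)*(y)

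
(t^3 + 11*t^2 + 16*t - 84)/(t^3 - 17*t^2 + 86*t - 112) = (t^2 + 13*t + 42)/(t^2 - 15*t + 56)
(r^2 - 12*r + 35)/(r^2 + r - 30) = (r - 7)/(r + 6)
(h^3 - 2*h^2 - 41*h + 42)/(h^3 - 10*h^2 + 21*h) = (h^2 + 5*h - 6)/(h*(h - 3))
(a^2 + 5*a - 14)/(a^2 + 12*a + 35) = (a - 2)/(a + 5)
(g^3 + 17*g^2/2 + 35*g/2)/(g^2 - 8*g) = (2*g^2 + 17*g + 35)/(2*(g - 8))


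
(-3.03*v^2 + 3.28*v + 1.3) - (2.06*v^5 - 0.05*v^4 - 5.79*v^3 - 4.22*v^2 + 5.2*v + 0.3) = -2.06*v^5 + 0.05*v^4 + 5.79*v^3 + 1.19*v^2 - 1.92*v + 1.0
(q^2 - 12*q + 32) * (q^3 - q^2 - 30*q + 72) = q^5 - 13*q^4 + 14*q^3 + 400*q^2 - 1824*q + 2304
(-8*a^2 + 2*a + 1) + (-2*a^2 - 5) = -10*a^2 + 2*a - 4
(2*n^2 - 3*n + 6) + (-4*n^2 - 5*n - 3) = -2*n^2 - 8*n + 3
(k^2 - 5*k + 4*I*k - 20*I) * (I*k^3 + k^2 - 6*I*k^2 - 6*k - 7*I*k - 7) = I*k^5 - 3*k^4 - 11*I*k^4 + 33*k^3 + 27*I*k^3 - 69*k^2 - 9*I*k^2 - 105*k + 92*I*k + 140*I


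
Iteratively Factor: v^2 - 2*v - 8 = (v + 2)*(v - 4)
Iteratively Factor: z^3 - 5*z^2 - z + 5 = (z - 5)*(z^2 - 1) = (z - 5)*(z - 1)*(z + 1)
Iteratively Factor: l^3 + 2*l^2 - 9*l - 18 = (l - 3)*(l^2 + 5*l + 6) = (l - 3)*(l + 2)*(l + 3)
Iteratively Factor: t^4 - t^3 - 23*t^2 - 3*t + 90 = (t + 3)*(t^3 - 4*t^2 - 11*t + 30) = (t - 5)*(t + 3)*(t^2 + t - 6) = (t - 5)*(t - 2)*(t + 3)*(t + 3)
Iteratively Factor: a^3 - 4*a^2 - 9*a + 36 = (a - 3)*(a^2 - a - 12) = (a - 4)*(a - 3)*(a + 3)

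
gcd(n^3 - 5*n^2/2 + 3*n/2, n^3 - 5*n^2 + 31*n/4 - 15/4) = n^2 - 5*n/2 + 3/2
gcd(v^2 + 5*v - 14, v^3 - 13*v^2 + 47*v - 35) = 1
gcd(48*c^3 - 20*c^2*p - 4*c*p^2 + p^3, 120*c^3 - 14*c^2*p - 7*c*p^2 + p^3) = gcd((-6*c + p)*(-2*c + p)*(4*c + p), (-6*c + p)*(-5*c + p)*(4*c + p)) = -24*c^2 - 2*c*p + p^2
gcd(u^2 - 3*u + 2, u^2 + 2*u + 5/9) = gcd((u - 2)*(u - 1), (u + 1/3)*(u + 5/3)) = 1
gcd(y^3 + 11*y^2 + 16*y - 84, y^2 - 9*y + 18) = 1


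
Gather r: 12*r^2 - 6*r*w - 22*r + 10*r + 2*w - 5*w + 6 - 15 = 12*r^2 + r*(-6*w - 12) - 3*w - 9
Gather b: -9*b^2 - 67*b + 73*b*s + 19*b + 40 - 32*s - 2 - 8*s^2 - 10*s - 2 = -9*b^2 + b*(73*s - 48) - 8*s^2 - 42*s + 36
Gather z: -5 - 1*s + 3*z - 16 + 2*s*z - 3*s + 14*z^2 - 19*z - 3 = -4*s + 14*z^2 + z*(2*s - 16) - 24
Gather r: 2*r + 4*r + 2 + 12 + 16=6*r + 30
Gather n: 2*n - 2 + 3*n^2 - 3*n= 3*n^2 - n - 2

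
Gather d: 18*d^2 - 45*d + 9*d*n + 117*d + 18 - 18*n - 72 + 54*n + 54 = 18*d^2 + d*(9*n + 72) + 36*n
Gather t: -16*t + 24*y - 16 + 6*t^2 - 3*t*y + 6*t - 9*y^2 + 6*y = 6*t^2 + t*(-3*y - 10) - 9*y^2 + 30*y - 16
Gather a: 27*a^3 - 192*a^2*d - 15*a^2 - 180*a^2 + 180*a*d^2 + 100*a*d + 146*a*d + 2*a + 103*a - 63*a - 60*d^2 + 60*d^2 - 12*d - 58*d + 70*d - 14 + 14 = 27*a^3 + a^2*(-192*d - 195) + a*(180*d^2 + 246*d + 42)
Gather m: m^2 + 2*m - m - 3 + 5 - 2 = m^2 + m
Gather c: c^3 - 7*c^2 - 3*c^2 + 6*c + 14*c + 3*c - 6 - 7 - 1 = c^3 - 10*c^2 + 23*c - 14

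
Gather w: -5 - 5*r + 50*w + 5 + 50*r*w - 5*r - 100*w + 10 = -10*r + w*(50*r - 50) + 10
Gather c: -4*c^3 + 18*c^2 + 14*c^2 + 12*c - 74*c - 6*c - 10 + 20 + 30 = -4*c^3 + 32*c^2 - 68*c + 40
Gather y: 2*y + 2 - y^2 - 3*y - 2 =-y^2 - y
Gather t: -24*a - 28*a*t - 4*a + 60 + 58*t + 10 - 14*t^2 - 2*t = -28*a - 14*t^2 + t*(56 - 28*a) + 70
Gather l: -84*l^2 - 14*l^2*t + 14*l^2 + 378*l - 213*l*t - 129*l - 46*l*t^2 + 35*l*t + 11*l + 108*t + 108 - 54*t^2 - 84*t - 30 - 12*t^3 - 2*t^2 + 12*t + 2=l^2*(-14*t - 70) + l*(-46*t^2 - 178*t + 260) - 12*t^3 - 56*t^2 + 36*t + 80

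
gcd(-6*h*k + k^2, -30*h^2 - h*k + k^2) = 6*h - k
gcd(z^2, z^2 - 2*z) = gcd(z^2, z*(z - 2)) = z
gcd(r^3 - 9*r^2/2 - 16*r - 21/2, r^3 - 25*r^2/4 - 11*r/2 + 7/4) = r^2 - 6*r - 7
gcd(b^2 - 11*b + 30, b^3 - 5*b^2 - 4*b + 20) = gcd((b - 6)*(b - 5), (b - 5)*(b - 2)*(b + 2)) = b - 5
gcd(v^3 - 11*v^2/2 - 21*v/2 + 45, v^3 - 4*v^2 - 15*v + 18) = v^2 - 3*v - 18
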